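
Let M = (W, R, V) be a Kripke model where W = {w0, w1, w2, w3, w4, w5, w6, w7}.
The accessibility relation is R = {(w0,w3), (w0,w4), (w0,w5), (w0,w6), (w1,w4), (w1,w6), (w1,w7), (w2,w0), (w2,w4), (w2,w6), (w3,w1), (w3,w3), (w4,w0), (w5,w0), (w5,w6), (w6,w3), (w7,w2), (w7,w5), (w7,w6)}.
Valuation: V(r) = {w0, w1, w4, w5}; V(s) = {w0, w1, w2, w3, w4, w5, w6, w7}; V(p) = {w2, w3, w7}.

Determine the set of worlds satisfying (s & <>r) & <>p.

Let φ = (s & <>r) & <>p. Evaluate φ at each world:
  w0 (successors {w3, w4, w5, w6}): φ is true.
  w1 (successors {w4, w6, w7}): φ is true.
  w2 (successors {w0, w4, w6}): φ is false.
  w3 (successors {w1, w3}): φ is true.
  w4 (successors {w0}): φ is false.
  w5 (successors {w0, w6}): φ is false.
  w6 (successors {w3}): φ is false.
  w7 (successors {w2, w5, w6}): φ is true.
For instance, at w4:
  At w4: s & <>r is true, <>p is false, so (s & <>r) & <>p is false.
    At w4: s is true, <>r is true, so s & <>r is true.
      At w4: <>r requires r at some successor in {w0}.
        r holds at w0, so <>r is true at w4.
    At w4: <>p requires p at some successor in {w0}.
      At w0: p is false.
    So <>p is false at w4.
Satisfying worlds: {w0, w1, w3, w7}

w0, w1, w3, w7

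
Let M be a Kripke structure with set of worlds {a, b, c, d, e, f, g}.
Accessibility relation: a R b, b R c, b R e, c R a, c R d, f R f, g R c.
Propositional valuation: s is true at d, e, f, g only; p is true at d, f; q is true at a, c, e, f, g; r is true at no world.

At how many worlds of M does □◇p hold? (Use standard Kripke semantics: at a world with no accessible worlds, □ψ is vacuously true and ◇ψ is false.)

4

Recall that □ψ holds at a world iff ψ holds at every accessible world, and ◇ψ holds iff ψ holds at some accessible world.
Let φ = □◇p. Evaluate φ at each world:
  a (successors {b}): φ is false.
  b (successors {c, e}): φ is false.
  c (successors {a, d}): φ is false.
  d (successors ∅): φ is true.
  e (successors ∅): φ is true.
  f (successors {f}): φ is true.
  g (successors {c}): φ is true.
For instance, at f:
  At f: □◇p requires ◇p at every successor {f}.
      At f: ◇p requires p at some successor in {f}.
        p holds at f, so ◇p is true at f.
  So □◇p is true at f.
Satisfying worlds: {d, e, f, g}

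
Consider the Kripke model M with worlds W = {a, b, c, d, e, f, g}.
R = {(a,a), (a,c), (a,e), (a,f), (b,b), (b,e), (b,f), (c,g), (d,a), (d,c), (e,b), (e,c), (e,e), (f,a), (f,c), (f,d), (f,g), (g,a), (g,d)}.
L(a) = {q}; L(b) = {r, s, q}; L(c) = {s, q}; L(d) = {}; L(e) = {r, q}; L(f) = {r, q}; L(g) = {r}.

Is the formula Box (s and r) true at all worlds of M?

No

Let φ = Box (s and r). Evaluate φ at each world:
  a (successors {a, c, e, f}): φ is false.
  b (successors {b, e, f}): φ is false.
  c (successors {g}): φ is false.
  d (successors {a, c}): φ is false.
  e (successors {b, c, e}): φ is false.
  f (successors {a, c, d, g}): φ is false.
  g (successors {a, d}): φ is false.
Detail at a (counterexample):
  At a: Box (s and r) requires s and r at every successor {a, c, e, f}.
    s and r fails at a, so Box (s and r) is false at a.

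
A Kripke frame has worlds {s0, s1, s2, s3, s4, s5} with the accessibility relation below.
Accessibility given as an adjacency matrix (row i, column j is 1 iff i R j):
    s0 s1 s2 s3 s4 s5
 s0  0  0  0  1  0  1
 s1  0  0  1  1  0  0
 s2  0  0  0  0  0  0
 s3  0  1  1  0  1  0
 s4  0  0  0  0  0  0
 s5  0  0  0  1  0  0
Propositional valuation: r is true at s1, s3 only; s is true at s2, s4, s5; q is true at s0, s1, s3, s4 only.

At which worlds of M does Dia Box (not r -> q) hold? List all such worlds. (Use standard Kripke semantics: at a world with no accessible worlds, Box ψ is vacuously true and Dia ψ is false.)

Let φ = Dia Box (not r -> q). Evaluate φ at each world:
  s0 (successors {s3, s5}): φ is true.
  s1 (successors {s2, s3}): φ is true.
  s2 (successors ∅): φ is false.
  s3 (successors {s1, s2, s4}): φ is true.
  s4 (successors ∅): φ is false.
  s5 (successors {s3}): φ is false.
For instance, at s5:
  At s5: Dia Box (not r -> q) requires Box (not r -> q) at some successor in {s3}.
    At s3: Box (not r -> q) is false.
  So Dia Box (not r -> q) is false at s5.
Satisfying worlds: {s0, s1, s3}

s0, s1, s3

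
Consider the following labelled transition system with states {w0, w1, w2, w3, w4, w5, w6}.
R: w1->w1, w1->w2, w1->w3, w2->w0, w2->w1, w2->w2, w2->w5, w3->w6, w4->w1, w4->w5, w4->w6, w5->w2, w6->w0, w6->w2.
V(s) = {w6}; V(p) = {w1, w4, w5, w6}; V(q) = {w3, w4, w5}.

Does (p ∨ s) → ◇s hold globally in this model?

No

Recall that ◇ψ holds at a world iff ψ holds at some accessible world.
Let φ = (p ∨ s) → ◇s. Evaluate φ at each world:
  w0 (successors ∅): φ is true.
  w1 (successors {w1, w2, w3}): φ is false.
  w2 (successors {w0, w1, w2, w5}): φ is true.
  w3 (successors {w6}): φ is true.
  w4 (successors {w1, w5, w6}): φ is true.
  w5 (successors {w2}): φ is false.
  w6 (successors {w0, w2}): φ is false.
Detail at w1 (counterexample):
  At w1: p ∨ s is true, ◇s is false, so (p ∨ s) → ◇s is false.
    At w1: ◇s requires s at some successor in {w1, w2, w3}.
      At w1: s is false.
      At w2: s is false.
      At w3: s is false.
    So ◇s is false at w1.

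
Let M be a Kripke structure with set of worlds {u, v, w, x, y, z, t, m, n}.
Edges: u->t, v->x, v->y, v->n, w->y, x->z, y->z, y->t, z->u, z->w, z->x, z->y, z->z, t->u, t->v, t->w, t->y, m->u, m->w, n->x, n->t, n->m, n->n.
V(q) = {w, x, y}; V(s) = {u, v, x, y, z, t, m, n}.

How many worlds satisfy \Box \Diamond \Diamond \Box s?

6

Let φ = \Box \Diamond \Diamond \Box s. Evaluate φ at each world:
  u (successors {t}): φ is true.
  v (successors {x, y, n}): φ is true.
  w (successors {y}): φ is true.
  x (successors {z}): φ is true.
  y (successors {z, t}): φ is true.
  z (successors {u, w, x, y, z}): φ is false.
  t (successors {u, v, w, y}): φ is false.
  m (successors {u, w}): φ is false.
  n (successors {x, t, m, n}): φ is true.
For instance, at n:
  At n: \Box \Diamond \Diamond \Box s requires \Diamond \Diamond \Box s at every successor {x, t, m, n}.
    At x: \Diamond \Diamond \Box s is true.
    At t: \Diamond \Diamond \Box s is true.
    At m: \Diamond \Diamond \Box s is true.
    At n: \Diamond \Diamond \Box s is true.
  So \Box \Diamond \Diamond \Box s is true at n.
Satisfying worlds: {u, v, w, x, y, n}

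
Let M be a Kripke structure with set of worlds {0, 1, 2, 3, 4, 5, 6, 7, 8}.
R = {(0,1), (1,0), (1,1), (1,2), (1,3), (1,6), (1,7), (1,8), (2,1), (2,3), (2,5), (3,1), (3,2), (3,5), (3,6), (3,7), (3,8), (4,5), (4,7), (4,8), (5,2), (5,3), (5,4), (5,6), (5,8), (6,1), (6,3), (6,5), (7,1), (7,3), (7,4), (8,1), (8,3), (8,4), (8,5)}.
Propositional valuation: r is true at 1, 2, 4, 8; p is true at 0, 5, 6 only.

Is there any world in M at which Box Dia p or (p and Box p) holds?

Let φ = Box Dia p or (p and Box p). Evaluate φ at each world:
  0 (successors {1}): φ is true.
  1 (successors {0, 1, 2, 3, 6, 7, 8}): φ is false.
  2 (successors {1, 3, 5}): φ is true.
  3 (successors {1, 2, 5, 6, 7, 8}): φ is false.
  4 (successors {5, 7, 8}): φ is false.
  5 (successors {2, 3, 4, 6, 8}): φ is true.
  6 (successors {1, 3, 5}): φ is true.
  7 (successors {1, 3, 4}): φ is true.
  8 (successors {1, 3, 4, 5}): φ is true.
Detail at 0 (witness):
  At 0: Box Dia p is true, p and Box p is false, so Box Dia p or (p and Box p) is true.
    At 0: Box Dia p requires Dia p at every successor {1}.
      At 1: Dia p is true.
    So Box Dia p is true at 0.
    At 0: p is true, Box p is false, so p and Box p is false.
      At 0: Box p requires p at every successor {1}.
        p fails at 1, so Box p is false at 0.

Yes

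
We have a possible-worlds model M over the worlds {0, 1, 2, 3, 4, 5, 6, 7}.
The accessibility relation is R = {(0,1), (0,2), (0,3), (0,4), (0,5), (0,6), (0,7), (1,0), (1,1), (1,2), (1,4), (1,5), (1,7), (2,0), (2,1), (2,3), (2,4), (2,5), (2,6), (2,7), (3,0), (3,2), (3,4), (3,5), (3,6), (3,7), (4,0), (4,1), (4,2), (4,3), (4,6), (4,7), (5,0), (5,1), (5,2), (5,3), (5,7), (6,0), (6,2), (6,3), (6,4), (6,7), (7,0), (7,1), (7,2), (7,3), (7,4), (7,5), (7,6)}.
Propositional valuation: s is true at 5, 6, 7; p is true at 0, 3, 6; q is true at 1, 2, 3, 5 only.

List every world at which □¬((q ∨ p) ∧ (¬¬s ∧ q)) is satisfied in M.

Let φ = □¬((q ∨ p) ∧ (¬¬s ∧ q)). Evaluate φ at each world:
  0 (successors {1, 2, 3, 4, 5, 6, 7}): φ is false.
  1 (successors {0, 1, 2, 4, 5, 7}): φ is false.
  2 (successors {0, 1, 3, 4, 5, 6, 7}): φ is false.
  3 (successors {0, 2, 4, 5, 6, 7}): φ is false.
  4 (successors {0, 1, 2, 3, 6, 7}): φ is true.
  5 (successors {0, 1, 2, 3, 7}): φ is true.
  6 (successors {0, 2, 3, 4, 7}): φ is true.
  7 (successors {0, 1, 2, 3, 4, 5, 6}): φ is false.
For instance, at 1:
  At 1: □¬((q ∨ p) ∧ (¬¬s ∧ q)) requires ¬((q ∨ p) ∧ (¬¬s ∧ q)) at every successor {0, 1, 2, 4, 5, 7}.
    ¬((q ∨ p) ∧ (¬¬s ∧ q)) fails at 5, so □¬((q ∨ p) ∧ (¬¬s ∧ q)) is false at 1.
Satisfying worlds: {4, 5, 6}

4, 5, 6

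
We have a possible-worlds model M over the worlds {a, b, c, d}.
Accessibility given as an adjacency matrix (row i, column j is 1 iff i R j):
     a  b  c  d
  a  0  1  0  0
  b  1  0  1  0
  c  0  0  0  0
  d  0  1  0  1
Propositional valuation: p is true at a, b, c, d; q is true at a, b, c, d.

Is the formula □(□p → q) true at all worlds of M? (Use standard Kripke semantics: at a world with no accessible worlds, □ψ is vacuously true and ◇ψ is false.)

Yes

Recall that □ψ holds at a world iff ψ holds at every accessible world, and ◇ψ holds iff ψ holds at some accessible world.
Let φ = □(□p → q). Evaluate φ at each world:
  a (successors {b}): φ is true.
  b (successors {a, c}): φ is true.
  c (successors ∅): φ is true.
  d (successors {b, d}): φ is true.
For instance, at b:
  At b: □(□p → q) requires □p → q at every successor {a, c}.
      At a: □p is true, q is true, so □p → q is true.
      At c: □p is true, q is true, so □p → q is true.
  So □(□p → q) is true at b.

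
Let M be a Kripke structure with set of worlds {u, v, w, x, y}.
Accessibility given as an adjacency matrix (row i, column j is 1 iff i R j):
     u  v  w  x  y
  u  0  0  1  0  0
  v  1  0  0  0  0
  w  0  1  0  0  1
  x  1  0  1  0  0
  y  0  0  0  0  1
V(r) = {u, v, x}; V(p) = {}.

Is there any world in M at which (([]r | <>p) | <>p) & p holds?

Let φ = (([]r | <>p) | <>p) & p. Evaluate φ at each world:
  u (successors {w}): φ is false.
  v (successors {u}): φ is false.
  w (successors {v, y}): φ is false.
  x (successors {u, w}): φ is false.
  y (successors {y}): φ is false.
For instance, at u:
  At u: ([]r | <>p) | <>p is false, p is false, so (([]r | <>p) | <>p) & p is false.
    At u: []r | <>p is false, <>p is false, so ([]r | <>p) | <>p is false.
      At u: []r is false, <>p is false, so []r | <>p is false.
      At u: <>p requires p at some successor in {w}.
        At w: p is false.
      So <>p is false at u.

No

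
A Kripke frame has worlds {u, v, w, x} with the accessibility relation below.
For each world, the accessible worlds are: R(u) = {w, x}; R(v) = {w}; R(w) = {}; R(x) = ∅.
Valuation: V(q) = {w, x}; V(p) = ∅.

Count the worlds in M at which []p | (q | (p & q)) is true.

Recall that []ψ holds at a world iff ψ holds at every accessible world, and <>ψ holds iff ψ holds at some accessible world.
Let φ = []p | (q | (p & q)). Evaluate φ at each world:
  u (successors {w, x}): φ is false.
  v (successors {w}): φ is false.
  w (successors ∅): φ is true.
  x (successors ∅): φ is true.
For instance, at u:
  At u: []p is false, q | (p & q) is false, so []p | (q | (p & q)) is false.
    At u: []p requires p at every successor {w, x}.
      p fails at w, so []p is false at u.
Satisfying worlds: {w, x}

2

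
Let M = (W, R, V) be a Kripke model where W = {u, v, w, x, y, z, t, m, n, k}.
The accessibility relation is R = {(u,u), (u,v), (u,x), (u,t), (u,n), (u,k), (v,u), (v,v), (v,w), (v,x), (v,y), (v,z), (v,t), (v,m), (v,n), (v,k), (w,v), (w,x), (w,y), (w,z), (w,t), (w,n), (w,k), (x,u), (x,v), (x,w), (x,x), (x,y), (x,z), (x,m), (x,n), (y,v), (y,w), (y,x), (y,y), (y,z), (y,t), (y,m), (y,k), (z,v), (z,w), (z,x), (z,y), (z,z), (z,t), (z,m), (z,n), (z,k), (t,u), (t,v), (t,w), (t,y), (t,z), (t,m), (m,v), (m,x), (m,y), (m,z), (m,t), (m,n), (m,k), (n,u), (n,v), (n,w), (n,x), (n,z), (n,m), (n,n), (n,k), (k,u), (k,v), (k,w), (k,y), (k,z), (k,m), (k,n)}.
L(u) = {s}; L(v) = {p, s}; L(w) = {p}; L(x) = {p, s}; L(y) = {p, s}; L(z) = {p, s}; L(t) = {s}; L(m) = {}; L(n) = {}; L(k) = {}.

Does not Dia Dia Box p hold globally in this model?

Let φ = not Dia Dia Box p. Evaluate φ at each world:
  u (successors {u, v, x, t, n, k}): φ is true.
  v (successors {u, v, w, x, y, z, t, m, n, k}): φ is true.
  w (successors {v, x, y, z, t, n, k}): φ is true.
  x (successors {u, v, w, x, y, z, m, n}): φ is true.
  y (successors {v, w, x, y, z, t, m, k}): φ is true.
  z (successors {v, w, x, y, z, t, m, n, k}): φ is true.
  t (successors {u, v, w, y, z, m}): φ is true.
  m (successors {v, x, y, z, t, n, k}): φ is true.
  n (successors {u, v, w, x, z, m, n, k}): φ is true.
  k (successors {u, v, w, y, z, m, n}): φ is true.
For instance, at t:
  At t: Dia Dia Box p is false, so not Dia Dia Box p is true.
    At t: Dia Dia Box p requires Dia Box p at some successor in {u, v, w, y, z, m}.
      At u: Dia Box p is false.
      At v: Dia Box p is false.
      At w: Dia Box p is false.
      At y: Dia Box p is false.
      At z: Dia Box p is false.
      At m: Dia Box p is false.
    So Dia Dia Box p is false at t.

Yes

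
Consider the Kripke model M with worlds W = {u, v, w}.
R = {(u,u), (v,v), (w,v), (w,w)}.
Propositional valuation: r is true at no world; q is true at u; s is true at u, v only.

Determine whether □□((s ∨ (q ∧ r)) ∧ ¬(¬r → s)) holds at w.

At w: □□((s ∨ (q ∧ r)) ∧ ¬(¬r → s)) requires □((s ∨ (q ∧ r)) ∧ ¬(¬r → s)) at every successor {v, w}.
  □((s ∨ (q ∧ r)) ∧ ¬(¬r → s)) fails at v, so □□((s ∨ (q ∧ r)) ∧ ¬(¬r → s)) is false at w.
    At v: □((s ∨ (q ∧ r)) ∧ ¬(¬r → s)) requires (s ∨ (q ∧ r)) ∧ ¬(¬r → s) at every successor {v}.
      (s ∨ (q ∧ r)) ∧ ¬(¬r → s) fails at v, so □((s ∨ (q ∧ r)) ∧ ¬(¬r → s)) is false at v.

No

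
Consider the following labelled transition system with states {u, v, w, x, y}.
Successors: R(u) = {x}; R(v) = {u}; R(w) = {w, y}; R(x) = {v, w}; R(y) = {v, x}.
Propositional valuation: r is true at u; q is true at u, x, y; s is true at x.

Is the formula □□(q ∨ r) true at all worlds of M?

Let φ = □□(q ∨ r). Evaluate φ at each world:
  u (successors {x}): φ is false.
  v (successors {u}): φ is true.
  w (successors {w, y}): φ is false.
  x (successors {v, w}): φ is false.
  y (successors {v, x}): φ is false.
Detail at u (counterexample):
  At u: □□(q ∨ r) requires □(q ∨ r) at every successor {x}.
    □(q ∨ r) fails at x, so □□(q ∨ r) is false at u.
      At x: □(q ∨ r) requires q ∨ r at every successor {v, w}.
        q ∨ r fails at v, so □(q ∨ r) is false at x.

No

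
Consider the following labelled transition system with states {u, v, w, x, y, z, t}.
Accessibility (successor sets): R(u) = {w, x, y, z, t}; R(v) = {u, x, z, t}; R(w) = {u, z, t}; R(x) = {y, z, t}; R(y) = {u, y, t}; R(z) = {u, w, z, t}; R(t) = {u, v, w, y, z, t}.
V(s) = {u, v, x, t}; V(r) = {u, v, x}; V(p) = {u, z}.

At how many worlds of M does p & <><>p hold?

2

Let φ = p & <><>p. Evaluate φ at each world:
  u (successors {w, x, y, z, t}): φ is true.
  v (successors {u, x, z, t}): φ is false.
  w (successors {u, z, t}): φ is false.
  x (successors {y, z, t}): φ is false.
  y (successors {u, y, t}): φ is false.
  z (successors {u, w, z, t}): φ is true.
  t (successors {u, v, w, y, z, t}): φ is false.
For instance, at w:
  At w: p is false, <><>p is true, so p & <><>p is false.
    At w: <><>p requires <>p at some successor in {u, z, t}.
      <>p holds at u, so <><>p is true at w.
Satisfying worlds: {u, z}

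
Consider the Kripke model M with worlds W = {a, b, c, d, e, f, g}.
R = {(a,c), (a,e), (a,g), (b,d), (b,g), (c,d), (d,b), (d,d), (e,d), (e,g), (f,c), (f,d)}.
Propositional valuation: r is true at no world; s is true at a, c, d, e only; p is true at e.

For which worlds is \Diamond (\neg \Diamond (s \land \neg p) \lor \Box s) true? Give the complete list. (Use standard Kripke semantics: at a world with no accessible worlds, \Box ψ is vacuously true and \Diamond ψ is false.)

Recall that \Box ψ holds at a world iff ψ holds at every accessible world, and \Diamond ψ holds iff ψ holds at some accessible world.
Let φ = \Diamond (\neg \Diamond (s \land \neg p) \lor \Box s). Evaluate φ at each world:
  a (successors {c, e, g}): φ is true.
  b (successors {d, g}): φ is true.
  c (successors {d}): φ is false.
  d (successors {b, d}): φ is false.
  e (successors {d, g}): φ is true.
  f (successors {c, d}): φ is true.
  g (successors ∅): φ is false.
For instance, at a:
  At a: \Diamond (\neg \Diamond (s \land \neg p) \lor \Box s) requires \neg \Diamond (s \land \neg p) \lor \Box s at some successor in {c, e, g}.
    \neg \Diamond (s \land \neg p) \lor \Box s holds at c, so \Diamond (\neg \Diamond (s \land \neg p) \lor \Box s) is true at a.
      At c: \neg \Diamond (s \land \neg p) is false, \Box s is true, so \neg \Diamond (s \land \neg p) \lor \Box s is true.
Satisfying worlds: {a, b, e, f}

a, b, e, f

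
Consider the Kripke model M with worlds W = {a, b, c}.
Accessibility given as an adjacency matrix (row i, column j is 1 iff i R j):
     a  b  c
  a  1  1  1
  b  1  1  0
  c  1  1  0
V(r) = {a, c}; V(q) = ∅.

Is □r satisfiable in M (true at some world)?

No

Let φ = □r. Evaluate φ at each world:
  a (successors {a, b, c}): φ is false.
  b (successors {a, b}): φ is false.
  c (successors {a, b}): φ is false.
For instance, at c:
  At c: □r requires r at every successor {a, b}.
    r fails at b, so □r is false at c.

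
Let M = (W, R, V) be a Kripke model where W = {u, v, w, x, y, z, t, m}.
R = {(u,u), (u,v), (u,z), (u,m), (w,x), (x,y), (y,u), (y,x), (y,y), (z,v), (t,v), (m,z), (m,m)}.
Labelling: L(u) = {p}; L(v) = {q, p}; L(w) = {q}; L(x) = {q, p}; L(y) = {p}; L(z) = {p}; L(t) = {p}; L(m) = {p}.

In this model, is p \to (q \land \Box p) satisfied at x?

Recall that \Box ψ holds at a world iff ψ holds at every accessible world, and \Diamond ψ holds iff ψ holds at some accessible world.
At x: p is true, q \land \Box p is true, so p \to (q \land \Box p) is true.
  At x: q is true, \Box p is true, so q \land \Box p is true.
    At x: \Box p requires p at every successor {y}.
      At y: p is true.
    So \Box p is true at x.

Yes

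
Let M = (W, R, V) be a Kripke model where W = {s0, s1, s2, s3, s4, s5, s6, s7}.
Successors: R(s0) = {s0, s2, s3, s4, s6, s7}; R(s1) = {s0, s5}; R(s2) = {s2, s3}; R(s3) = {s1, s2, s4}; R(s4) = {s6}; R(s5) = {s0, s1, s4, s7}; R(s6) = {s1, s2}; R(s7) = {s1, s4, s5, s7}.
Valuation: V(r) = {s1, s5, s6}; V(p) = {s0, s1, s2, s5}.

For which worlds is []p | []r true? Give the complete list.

Let φ = []p | []r. Evaluate φ at each world:
  s0 (successors {s0, s2, s3, s4, s6, s7}): φ is false.
  s1 (successors {s0, s5}): φ is true.
  s2 (successors {s2, s3}): φ is false.
  s3 (successors {s1, s2, s4}): φ is false.
  s4 (successors {s6}): φ is true.
  s5 (successors {s0, s1, s4, s7}): φ is false.
  s6 (successors {s1, s2}): φ is true.
  s7 (successors {s1, s4, s5, s7}): φ is false.
For instance, at s1:
  At s1: []p is true, []r is false, so []p | []r is true.
    At s1: []p requires p at every successor {s0, s5}.
      At s0: p is true.
      At s5: p is true.
    So []p is true at s1.
    At s1: []r requires r at every successor {s0, s5}.
      r fails at s0, so []r is false at s1.
Satisfying worlds: {s1, s4, s6}

s1, s4, s6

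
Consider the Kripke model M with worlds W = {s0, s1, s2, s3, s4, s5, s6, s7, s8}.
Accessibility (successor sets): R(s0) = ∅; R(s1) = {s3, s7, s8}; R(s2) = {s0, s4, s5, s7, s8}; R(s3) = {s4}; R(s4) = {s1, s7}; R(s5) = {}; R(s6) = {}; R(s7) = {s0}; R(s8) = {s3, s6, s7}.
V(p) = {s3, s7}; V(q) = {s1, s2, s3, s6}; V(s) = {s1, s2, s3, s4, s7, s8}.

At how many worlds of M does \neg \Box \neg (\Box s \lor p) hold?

Let φ = \neg \Box \neg (\Box s \lor p). Evaluate φ at each world:
  s0 (successors ∅): φ is false.
  s1 (successors {s3, s7, s8}): φ is true.
  s2 (successors {s0, s4, s5, s7, s8}): φ is true.
  s3 (successors {s4}): φ is true.
  s4 (successors {s1, s7}): φ is true.
  s5 (successors ∅): φ is false.
  s6 (successors ∅): φ is false.
  s7 (successors {s0}): φ is true.
  s8 (successors {s3, s6, s7}): φ is true.
For instance, at s3:
  At s3: \Box \neg (\Box s \lor p) is false, so \neg \Box \neg (\Box s \lor p) is true.
    At s3: \Box \neg (\Box s \lor p) requires \neg (\Box s \lor p) at every successor {s4}.
      \neg (\Box s \lor p) fails at s4, so \Box \neg (\Box s \lor p) is false at s3.
Satisfying worlds: {s1, s2, s3, s4, s7, s8}

6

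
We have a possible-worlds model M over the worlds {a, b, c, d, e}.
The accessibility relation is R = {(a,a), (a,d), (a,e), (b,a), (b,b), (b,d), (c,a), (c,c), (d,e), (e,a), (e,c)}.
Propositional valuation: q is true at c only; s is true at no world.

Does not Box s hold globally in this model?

Yes

Recall that Box ψ holds at a world iff ψ holds at every accessible world, and Dia ψ holds iff ψ holds at some accessible world.
Let φ = not Box s. Evaluate φ at each world:
  a (successors {a, d, e}): φ is true.
  b (successors {a, b, d}): φ is true.
  c (successors {a, c}): φ is true.
  d (successors {e}): φ is true.
  e (successors {a, c}): φ is true.
For instance, at e:
  At e: Box s is false, so not Box s is true.
    At e: Box s requires s at every successor {a, c}.
      s fails at a, so Box s is false at e.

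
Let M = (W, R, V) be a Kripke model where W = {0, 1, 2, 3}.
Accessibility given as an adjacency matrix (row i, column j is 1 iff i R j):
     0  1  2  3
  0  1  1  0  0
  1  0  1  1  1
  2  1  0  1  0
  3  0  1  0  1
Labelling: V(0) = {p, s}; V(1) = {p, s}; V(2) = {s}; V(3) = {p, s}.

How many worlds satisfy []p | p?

Recall that []ψ holds at a world iff ψ holds at every accessible world, and <>ψ holds iff ψ holds at some accessible world.
Let φ = []p | p. Evaluate φ at each world:
  0 (successors {0, 1}): φ is true.
  1 (successors {1, 2, 3}): φ is true.
  2 (successors {0, 2}): φ is false.
  3 (successors {1, 3}): φ is true.
For instance, at 2:
  At 2: []p is false, p is false, so []p | p is false.
    At 2: []p requires p at every successor {0, 2}.
      p fails at 2, so []p is false at 2.
Satisfying worlds: {0, 1, 3}

3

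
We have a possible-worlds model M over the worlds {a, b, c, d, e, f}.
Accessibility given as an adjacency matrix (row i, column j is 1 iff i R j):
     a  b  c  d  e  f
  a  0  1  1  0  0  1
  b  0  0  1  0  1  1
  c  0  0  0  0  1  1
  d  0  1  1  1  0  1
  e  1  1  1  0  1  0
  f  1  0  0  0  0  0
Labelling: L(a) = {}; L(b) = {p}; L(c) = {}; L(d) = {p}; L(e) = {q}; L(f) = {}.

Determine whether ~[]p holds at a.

Yes

At a: []p is false, so ~[]p is true.
  At a: []p requires p at every successor {b, c, f}.
    p fails at c, so []p is false at a.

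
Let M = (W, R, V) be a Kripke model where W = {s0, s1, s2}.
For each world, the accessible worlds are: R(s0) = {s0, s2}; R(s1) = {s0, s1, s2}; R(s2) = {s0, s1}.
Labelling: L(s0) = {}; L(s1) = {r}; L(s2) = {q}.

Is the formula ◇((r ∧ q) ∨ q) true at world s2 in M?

Recall that ◇ψ holds at a world iff ψ holds at some accessible world.
At s2: ◇((r ∧ q) ∨ q) requires (r ∧ q) ∨ q at some successor in {s0, s1}.
  At s0: (r ∧ q) ∨ q is false.
  At s1: (r ∧ q) ∨ q is false.
So ◇((r ∧ q) ∨ q) is false at s2.

No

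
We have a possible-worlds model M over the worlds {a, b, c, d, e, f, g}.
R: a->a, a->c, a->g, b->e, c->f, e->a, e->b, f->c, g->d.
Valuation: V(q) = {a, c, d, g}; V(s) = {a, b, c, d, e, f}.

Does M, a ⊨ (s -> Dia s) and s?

Yes

At a: s -> Dia s is true, s is true, so (s -> Dia s) and s is true.
  At a: s is true, Dia s is true, so s -> Dia s is true.
    At a: Dia s requires s at some successor in {a, c, g}.
      s holds at a, so Dia s is true at a.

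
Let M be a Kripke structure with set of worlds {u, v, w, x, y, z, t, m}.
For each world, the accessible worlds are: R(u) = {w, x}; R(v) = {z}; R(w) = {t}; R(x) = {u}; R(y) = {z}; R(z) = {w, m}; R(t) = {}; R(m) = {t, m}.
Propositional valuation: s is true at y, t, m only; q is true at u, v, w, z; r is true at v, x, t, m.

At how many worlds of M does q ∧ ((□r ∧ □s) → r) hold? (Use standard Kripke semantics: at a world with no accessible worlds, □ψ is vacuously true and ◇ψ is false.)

3

Let φ = q ∧ ((□r ∧ □s) → r). Evaluate φ at each world:
  u (successors {w, x}): φ is true.
  v (successors {z}): φ is true.
  w (successors {t}): φ is false.
  x (successors {u}): φ is false.
  y (successors {z}): φ is false.
  z (successors {w, m}): φ is true.
  t (successors ∅): φ is false.
  m (successors {t, m}): φ is false.
For instance, at m:
  At m: q is false, (□r ∧ □s) → r is true, so q ∧ ((□r ∧ □s) → r) is false.
    At m: □r ∧ □s is true, r is true, so (□r ∧ □s) → r is true.
      At m: □r is true, □s is true, so □r ∧ □s is true.
Satisfying worlds: {u, v, z}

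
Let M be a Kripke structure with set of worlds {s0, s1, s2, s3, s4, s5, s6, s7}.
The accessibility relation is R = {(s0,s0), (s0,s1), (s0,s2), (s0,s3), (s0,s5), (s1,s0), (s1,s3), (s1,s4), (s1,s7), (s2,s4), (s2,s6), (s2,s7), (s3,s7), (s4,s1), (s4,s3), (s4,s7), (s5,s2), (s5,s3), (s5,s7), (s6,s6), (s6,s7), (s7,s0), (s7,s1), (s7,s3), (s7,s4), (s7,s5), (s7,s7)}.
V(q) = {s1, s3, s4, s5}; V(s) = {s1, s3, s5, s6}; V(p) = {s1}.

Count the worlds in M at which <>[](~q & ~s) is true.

Recall that []ψ holds at a world iff ψ holds at every accessible world, and <>ψ holds iff ψ holds at some accessible world.
Let φ = <>[](~q & ~s). Evaluate φ at each world:
  s0 (successors {s0, s1, s2, s3, s5}): φ is true.
  s1 (successors {s0, s3, s4, s7}): φ is true.
  s2 (successors {s4, s6, s7}): φ is false.
  s3 (successors {s7}): φ is false.
  s4 (successors {s1, s3, s7}): φ is true.
  s5 (successors {s2, s3, s7}): φ is true.
  s6 (successors {s6, s7}): φ is false.
  s7 (successors {s0, s1, s3, s4, s5, s7}): φ is true.
For instance, at s3:
  At s3: <>[](~q & ~s) requires [](~q & ~s) at some successor in {s7}.
    At s7: [](~q & ~s) is false.
  So <>[](~q & ~s) is false at s3.
Satisfying worlds: {s0, s1, s4, s5, s7}

5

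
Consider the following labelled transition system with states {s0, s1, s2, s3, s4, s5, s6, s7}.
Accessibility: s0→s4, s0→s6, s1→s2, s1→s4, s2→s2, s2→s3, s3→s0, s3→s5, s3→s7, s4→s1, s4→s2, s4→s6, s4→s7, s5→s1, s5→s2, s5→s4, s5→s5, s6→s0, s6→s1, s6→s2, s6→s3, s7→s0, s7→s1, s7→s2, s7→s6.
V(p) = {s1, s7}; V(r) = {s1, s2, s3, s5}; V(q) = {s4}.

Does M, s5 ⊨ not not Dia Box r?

At s5: not Dia Box r is false, so not not Dia Box r is true.
  At s5: Dia Box r is true, so not Dia Box r is false.
    At s5: Dia Box r requires Box r at some successor in {s1, s2, s4, s5}.
      Box r holds at s2, so Dia Box r is true at s5.

Yes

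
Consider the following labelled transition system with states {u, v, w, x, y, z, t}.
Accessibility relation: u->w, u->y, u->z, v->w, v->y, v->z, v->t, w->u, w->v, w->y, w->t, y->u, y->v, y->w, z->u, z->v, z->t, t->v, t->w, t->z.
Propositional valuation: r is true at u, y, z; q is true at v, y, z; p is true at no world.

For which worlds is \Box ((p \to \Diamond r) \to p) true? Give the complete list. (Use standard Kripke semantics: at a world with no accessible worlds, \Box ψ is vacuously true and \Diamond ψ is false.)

Let φ = \Box ((p \to \Diamond r) \to p). Evaluate φ at each world:
  u (successors {w, y, z}): φ is false.
  v (successors {w, y, z, t}): φ is false.
  w (successors {u, v, y, t}): φ is false.
  x (successors ∅): φ is true.
  y (successors {u, v, w}): φ is false.
  z (successors {u, v, t}): φ is false.
  t (successors {v, w, z}): φ is false.
For instance, at u:
  At u: \Box ((p \to \Diamond r) \to p) requires (p \to \Diamond r) \to p at every successor {w, y, z}.
    (p \to \Diamond r) \to p fails at w, so \Box ((p \to \Diamond r) \to p) is false at u.
      At w: p \to \Diamond r is true, p is false, so (p \to \Diamond r) \to p is false.
Satisfying worlds: {x}

x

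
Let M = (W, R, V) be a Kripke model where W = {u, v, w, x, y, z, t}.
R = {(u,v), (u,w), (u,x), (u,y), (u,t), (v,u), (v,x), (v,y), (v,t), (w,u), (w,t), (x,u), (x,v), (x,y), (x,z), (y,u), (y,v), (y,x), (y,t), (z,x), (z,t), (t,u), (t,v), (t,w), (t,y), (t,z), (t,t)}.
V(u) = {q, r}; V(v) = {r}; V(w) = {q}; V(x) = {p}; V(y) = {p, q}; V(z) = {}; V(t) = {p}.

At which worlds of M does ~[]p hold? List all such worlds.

Let φ = ~[]p. Evaluate φ at each world:
  u (successors {v, w, x, y, t}): φ is true.
  v (successors {u, x, y, t}): φ is true.
  w (successors {u, t}): φ is true.
  x (successors {u, v, y, z}): φ is true.
  y (successors {u, v, x, t}): φ is true.
  z (successors {x, t}): φ is false.
  t (successors {u, v, w, y, z, t}): φ is true.
For instance, at t:
  At t: []p is false, so ~[]p is true.
    At t: []p requires p at every successor {u, v, w, y, z, t}.
      p fails at u, so []p is false at t.
Satisfying worlds: {u, v, w, x, y, t}

u, v, w, x, y, t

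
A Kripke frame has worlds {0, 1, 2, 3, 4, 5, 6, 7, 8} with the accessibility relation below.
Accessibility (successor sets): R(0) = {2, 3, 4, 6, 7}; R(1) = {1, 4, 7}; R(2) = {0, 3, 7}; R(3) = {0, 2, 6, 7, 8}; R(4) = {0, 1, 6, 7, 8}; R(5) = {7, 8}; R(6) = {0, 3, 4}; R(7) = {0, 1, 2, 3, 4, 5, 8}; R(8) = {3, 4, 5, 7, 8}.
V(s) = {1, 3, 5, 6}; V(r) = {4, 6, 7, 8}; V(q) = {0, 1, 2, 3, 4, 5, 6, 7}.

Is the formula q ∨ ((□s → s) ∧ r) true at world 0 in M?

At 0: q is true, (□s → s) ∧ r is false, so q ∨ ((□s → s) ∧ r) is true.
  At 0: □s → s is true, r is false, so (□s → s) ∧ r is false.
    At 0: □s is false, s is false, so □s → s is true.
      At 0: □s requires s at every successor {2, 3, 4, 6, 7}.
        s fails at 2, so □s is false at 0.

Yes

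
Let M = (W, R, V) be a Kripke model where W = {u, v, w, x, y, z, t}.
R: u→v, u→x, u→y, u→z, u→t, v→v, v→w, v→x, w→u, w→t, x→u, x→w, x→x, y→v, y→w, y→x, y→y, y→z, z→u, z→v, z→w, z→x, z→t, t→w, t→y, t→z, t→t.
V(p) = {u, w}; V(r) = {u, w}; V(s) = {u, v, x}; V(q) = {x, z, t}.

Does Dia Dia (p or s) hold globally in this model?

Yes

Let φ = Dia Dia (p or s). Evaluate φ at each world:
  u (successors {v, x, y, z, t}): φ is true.
  v (successors {v, w, x}): φ is true.
  w (successors {u, t}): φ is true.
  x (successors {u, w, x}): φ is true.
  y (successors {v, w, x, y, z}): φ is true.
  z (successors {u, v, w, x, t}): φ is true.
  t (successors {w, y, z, t}): φ is true.
For instance, at y:
  At y: Dia Dia (p or s) requires Dia (p or s) at some successor in {v, w, x, y, z}.
    Dia (p or s) holds at v, so Dia Dia (p or s) is true at y.
      At v: Dia (p or s) requires p or s at some successor in {v, w, x}.
        p or s holds at v, so Dia (p or s) is true at v.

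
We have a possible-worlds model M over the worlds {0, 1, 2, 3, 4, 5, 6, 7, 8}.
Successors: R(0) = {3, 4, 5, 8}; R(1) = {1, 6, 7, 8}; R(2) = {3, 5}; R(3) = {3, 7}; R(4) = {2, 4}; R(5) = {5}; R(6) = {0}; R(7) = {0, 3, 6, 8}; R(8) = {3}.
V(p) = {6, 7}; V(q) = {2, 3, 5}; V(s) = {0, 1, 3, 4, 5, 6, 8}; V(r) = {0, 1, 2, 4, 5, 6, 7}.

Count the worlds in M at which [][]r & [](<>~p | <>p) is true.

1

Let φ = [][]r & [](<>~p | <>p). Evaluate φ at each world:
  0 (successors {3, 4, 5, 8}): φ is false.
  1 (successors {1, 6, 7, 8}): φ is false.
  2 (successors {3, 5}): φ is false.
  3 (successors {3, 7}): φ is false.
  4 (successors {2, 4}): φ is false.
  5 (successors {5}): φ is true.
  6 (successors {0}): φ is false.
  7 (successors {0, 3, 6, 8}): φ is false.
  8 (successors {3}): φ is false.
For instance, at 1:
  At 1: [][]r is false, [](<>~p | <>p) is true, so [][]r & [](<>~p | <>p) is false.
    At 1: [][]r requires []r at every successor {1, 6, 7, 8}.
      []r fails at 1, so [][]r is false at 1.
    At 1: [](<>~p | <>p) requires <>~p | <>p at every successor {1, 6, 7, 8}.
      At 1: <>~p | <>p is true.
      At 6: <>~p | <>p is true.
      At 7: <>~p | <>p is true.
      At 8: <>~p | <>p is true.
    So [](<>~p | <>p) is true at 1.
Satisfying worlds: {5}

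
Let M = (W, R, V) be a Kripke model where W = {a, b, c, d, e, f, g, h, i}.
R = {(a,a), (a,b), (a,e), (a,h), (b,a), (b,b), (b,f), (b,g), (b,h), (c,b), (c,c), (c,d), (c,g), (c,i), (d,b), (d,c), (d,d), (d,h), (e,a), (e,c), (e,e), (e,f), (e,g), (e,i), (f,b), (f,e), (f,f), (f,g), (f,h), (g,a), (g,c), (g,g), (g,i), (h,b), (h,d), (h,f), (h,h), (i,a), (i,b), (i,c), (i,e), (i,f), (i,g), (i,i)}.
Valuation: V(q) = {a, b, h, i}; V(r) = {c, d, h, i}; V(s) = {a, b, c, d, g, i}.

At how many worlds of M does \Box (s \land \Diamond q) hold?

Let φ = \Box (s \land \Diamond q). Evaluate φ at each world:
  a (successors {a, b, e, h}): φ is false.
  b (successors {a, b, f, g, h}): φ is false.
  c (successors {b, c, d, g, i}): φ is true.
  d (successors {b, c, d, h}): φ is false.
  e (successors {a, c, e, f, g, i}): φ is false.
  f (successors {b, e, f, g, h}): φ is false.
  g (successors {a, c, g, i}): φ is true.
  h (successors {b, d, f, h}): φ is false.
  i (successors {a, b, c, e, f, g, i}): φ is false.
For instance, at f:
  At f: \Box (s \land \Diamond q) requires s \land \Diamond q at every successor {b, e, f, g, h}.
    s \land \Diamond q fails at e, so \Box (s \land \Diamond q) is false at f.
      At e: s is false, \Diamond q is true, so s \land \Diamond q is false.
Satisfying worlds: {c, g}

2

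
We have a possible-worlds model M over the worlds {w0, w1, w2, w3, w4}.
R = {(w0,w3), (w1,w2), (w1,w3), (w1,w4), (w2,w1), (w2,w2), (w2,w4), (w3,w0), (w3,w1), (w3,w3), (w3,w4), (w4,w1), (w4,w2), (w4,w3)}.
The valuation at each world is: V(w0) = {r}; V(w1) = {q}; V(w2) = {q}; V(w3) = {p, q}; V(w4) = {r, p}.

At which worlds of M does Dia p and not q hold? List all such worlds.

w0, w4

Let φ = Dia p and not q. Evaluate φ at each world:
  w0 (successors {w3}): φ is true.
  w1 (successors {w2, w3, w4}): φ is false.
  w2 (successors {w1, w2, w4}): φ is false.
  w3 (successors {w0, w1, w3, w4}): φ is false.
  w4 (successors {w1, w2, w3}): φ is true.
For instance, at w1:
  At w1: Dia p is true, not q is false, so Dia p and not q is false.
    At w1: Dia p requires p at some successor in {w2, w3, w4}.
      p holds at w3, so Dia p is true at w1.
Satisfying worlds: {w0, w4}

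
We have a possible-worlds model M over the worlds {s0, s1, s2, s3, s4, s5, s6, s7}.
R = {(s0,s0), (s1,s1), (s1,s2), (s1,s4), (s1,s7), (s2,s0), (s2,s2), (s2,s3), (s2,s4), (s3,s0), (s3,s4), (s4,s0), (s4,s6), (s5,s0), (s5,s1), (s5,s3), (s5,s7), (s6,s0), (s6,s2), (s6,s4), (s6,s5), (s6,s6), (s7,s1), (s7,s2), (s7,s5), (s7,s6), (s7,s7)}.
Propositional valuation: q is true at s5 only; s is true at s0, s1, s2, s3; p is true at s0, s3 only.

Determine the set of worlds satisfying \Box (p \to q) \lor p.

Let φ = \Box (p \to q) \lor p. Evaluate φ at each world:
  s0 (successors {s0}): φ is true.
  s1 (successors {s1, s2, s4, s7}): φ is true.
  s2 (successors {s0, s2, s3, s4}): φ is false.
  s3 (successors {s0, s4}): φ is true.
  s4 (successors {s0, s6}): φ is false.
  s5 (successors {s0, s1, s3, s7}): φ is false.
  s6 (successors {s0, s2, s4, s5, s6}): φ is false.
  s7 (successors {s1, s2, s5, s6, s7}): φ is true.
For instance, at s0:
  At s0: \Box (p \to q) is false, p is true, so \Box (p \to q) \lor p is true.
    At s0: \Box (p \to q) requires p \to q at every successor {s0}.
      p \to q fails at s0, so \Box (p \to q) is false at s0.
Satisfying worlds: {s0, s1, s3, s7}

s0, s1, s3, s7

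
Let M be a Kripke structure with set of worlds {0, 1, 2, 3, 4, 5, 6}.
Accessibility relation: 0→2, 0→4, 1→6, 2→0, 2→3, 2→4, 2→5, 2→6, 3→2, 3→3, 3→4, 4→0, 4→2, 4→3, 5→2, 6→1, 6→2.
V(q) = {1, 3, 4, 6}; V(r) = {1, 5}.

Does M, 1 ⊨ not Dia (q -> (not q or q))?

No

At 1: Dia (q -> (not q or q)) is true, so not Dia (q -> (not q or q)) is false.
  At 1: Dia (q -> (not q or q)) requires q -> (not q or q) at some successor in {6}.
    q -> (not q or q) holds at 6, so Dia (q -> (not q or q)) is true at 1.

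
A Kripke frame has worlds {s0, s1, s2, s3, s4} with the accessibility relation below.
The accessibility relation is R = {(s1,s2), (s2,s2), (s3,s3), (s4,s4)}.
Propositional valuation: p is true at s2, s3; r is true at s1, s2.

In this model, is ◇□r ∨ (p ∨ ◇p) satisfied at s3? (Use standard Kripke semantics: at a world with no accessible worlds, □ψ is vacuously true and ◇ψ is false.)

At s3: ◇□r is false, p ∨ ◇p is true, so ◇□r ∨ (p ∨ ◇p) is true.
  At s3: ◇□r requires □r at some successor in {s3}.
    At s3: □r is false.
  So ◇□r is false at s3.
  At s3: p is true, ◇p is true, so p ∨ ◇p is true.
    At s3: ◇p requires p at some successor in {s3}.
      p holds at s3, so ◇p is true at s3.

Yes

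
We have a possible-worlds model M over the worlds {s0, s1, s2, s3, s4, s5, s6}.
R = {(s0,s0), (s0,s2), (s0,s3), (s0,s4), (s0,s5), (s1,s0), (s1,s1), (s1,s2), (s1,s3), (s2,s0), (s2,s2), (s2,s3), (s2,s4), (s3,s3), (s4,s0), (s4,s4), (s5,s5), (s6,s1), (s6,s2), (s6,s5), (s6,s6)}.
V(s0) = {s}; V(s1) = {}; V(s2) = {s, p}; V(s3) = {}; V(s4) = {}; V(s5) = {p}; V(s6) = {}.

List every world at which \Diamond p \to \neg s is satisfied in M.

Recall that \Diamond ψ holds at a world iff ψ holds at some accessible world.
Let φ = \Diamond p \to \neg s. Evaluate φ at each world:
  s0 (successors {s0, s2, s3, s4, s5}): φ is false.
  s1 (successors {s0, s1, s2, s3}): φ is true.
  s2 (successors {s0, s2, s3, s4}): φ is false.
  s3 (successors {s3}): φ is true.
  s4 (successors {s0, s4}): φ is true.
  s5 (successors {s5}): φ is true.
  s6 (successors {s1, s2, s5, s6}): φ is true.
For instance, at s3:
  At s3: \Diamond p is false, \neg s is true, so \Diamond p \to \neg s is true.
    At s3: \Diamond p requires p at some successor in {s3}.
      At s3: p is false.
    So \Diamond p is false at s3.
Satisfying worlds: {s1, s3, s4, s5, s6}

s1, s3, s4, s5, s6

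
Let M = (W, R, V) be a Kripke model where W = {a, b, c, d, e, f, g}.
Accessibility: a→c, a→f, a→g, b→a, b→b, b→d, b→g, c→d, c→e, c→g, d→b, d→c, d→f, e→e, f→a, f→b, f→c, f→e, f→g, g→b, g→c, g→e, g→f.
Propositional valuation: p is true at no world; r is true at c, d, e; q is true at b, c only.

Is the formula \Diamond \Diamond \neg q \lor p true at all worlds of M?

Recall that \Diamond ψ holds at a world iff ψ holds at some accessible world.
Let φ = \Diamond \Diamond \neg q \lor p. Evaluate φ at each world:
  a (successors {c, f, g}): φ is true.
  b (successors {a, b, d, g}): φ is true.
  c (successors {d, e, g}): φ is true.
  d (successors {b, c, f}): φ is true.
  e (successors {e}): φ is true.
  f (successors {a, b, c, e, g}): φ is true.
  g (successors {b, c, e, f}): φ is true.
For instance, at e:
  At e: \Diamond \Diamond \neg q is true, p is false, so \Diamond \Diamond \neg q \lor p is true.
    At e: \Diamond \Diamond \neg q requires \Diamond \neg q at some successor in {e}.
      \Diamond \neg q holds at e, so \Diamond \Diamond \neg q is true at e.

Yes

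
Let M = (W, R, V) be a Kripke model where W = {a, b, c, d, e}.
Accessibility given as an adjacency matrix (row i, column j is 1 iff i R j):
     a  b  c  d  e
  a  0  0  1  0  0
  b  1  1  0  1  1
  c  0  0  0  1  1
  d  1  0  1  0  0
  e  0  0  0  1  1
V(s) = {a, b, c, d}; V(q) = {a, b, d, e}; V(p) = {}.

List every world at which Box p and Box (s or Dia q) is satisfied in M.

none

Let φ = Box p and Box (s or Dia q). Evaluate φ at each world:
  a (successors {c}): φ is false.
  b (successors {a, b, d, e}): φ is false.
  c (successors {d, e}): φ is false.
  d (successors {a, c}): φ is false.
  e (successors {d, e}): φ is false.
For instance, at d:
  At d: Box p is false, Box (s or Dia q) is true, so Box p and Box (s or Dia q) is false.
    At d: Box p requires p at every successor {a, c}.
      p fails at a, so Box p is false at d.
    At d: Box (s or Dia q) requires s or Dia q at every successor {a, c}.
      At a: s or Dia q is true.
      At c: s or Dia q is true.
    So Box (s or Dia q) is true at d.
Satisfying worlds: none.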